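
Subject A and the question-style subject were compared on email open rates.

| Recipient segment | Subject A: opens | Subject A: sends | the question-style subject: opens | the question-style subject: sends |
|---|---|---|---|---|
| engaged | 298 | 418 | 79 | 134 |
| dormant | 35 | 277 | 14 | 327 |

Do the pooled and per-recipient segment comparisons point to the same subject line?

Engaged: Subject A 298/418 = 71.3%, the question-style subject 79/134 = 59.0% → Subject A
Dormant: Subject A 35/277 = 12.6%, the question-style subject 14/327 = 4.3% → Subject A
Overall: Subject A 333/695 = 47.9%, the question-style subject 93/461 = 20.2% → Subject A
Subject A wins overall and in every recipient group — no reversal.

Yes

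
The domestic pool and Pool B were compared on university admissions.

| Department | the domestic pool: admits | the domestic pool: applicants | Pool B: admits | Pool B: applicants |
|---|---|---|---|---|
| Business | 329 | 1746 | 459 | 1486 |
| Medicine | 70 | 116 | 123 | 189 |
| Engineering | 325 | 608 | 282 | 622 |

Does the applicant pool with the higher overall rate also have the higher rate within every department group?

No

Business: the domestic pool 329/1746 = 18.8%, Pool B 459/1486 = 30.9% → Pool B
Medicine: the domestic pool 70/116 = 60.3%, Pool B 123/189 = 65.1% → Pool B
Engineering: the domestic pool 325/608 = 53.5%, Pool B 282/622 = 45.3% → the domestic pool
Overall: the domestic pool 724/2470 = 29.3%, Pool B 864/2297 = 37.6% → Pool B
Neither sweeps: the domestic pool wins 1 of 3 groups, Pool B wins 2. Pool B wins overall but not every group — no Simpson reversal.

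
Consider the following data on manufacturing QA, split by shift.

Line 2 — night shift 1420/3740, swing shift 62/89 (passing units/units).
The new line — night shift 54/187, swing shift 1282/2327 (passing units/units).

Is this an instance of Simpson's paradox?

Night shift: Line 2 1420/3740 = 38.0%, the new line 54/187 = 28.9% → Line 2
Swing shift: Line 2 62/89 = 69.7%, the new line 1282/2327 = 55.1% → Line 2
Overall: Line 2 1482/3829 = 38.7%, the new line 1336/2514 = 53.1% → the new line
Line 2 wins each shift group but the new line wins overall — the comparison reverses. Line 2's units skew toward night shift, which has a lower base rate.

Yes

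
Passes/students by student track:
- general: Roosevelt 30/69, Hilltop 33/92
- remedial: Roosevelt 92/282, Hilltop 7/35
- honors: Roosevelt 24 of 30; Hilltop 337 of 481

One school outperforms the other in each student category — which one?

General: Roosevelt 30/69 = 43.5%, Hilltop 33/92 = 35.9% → Roosevelt
Remedial: Roosevelt 92/282 = 32.6%, Hilltop 7/35 = 20.0% → Roosevelt
Honors: Roosevelt 24/30 = 80.0%, Hilltop 337/481 = 70.1% → Roosevelt
Roosevelt has the higher rate in all 3 groups.

Roosevelt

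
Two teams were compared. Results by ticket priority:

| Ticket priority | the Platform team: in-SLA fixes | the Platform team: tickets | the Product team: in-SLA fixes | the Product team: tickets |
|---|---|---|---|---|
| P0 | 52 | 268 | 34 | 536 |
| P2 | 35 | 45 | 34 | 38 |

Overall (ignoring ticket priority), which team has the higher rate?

P0: the Platform team 52/268 = 19.4%, the Product team 34/536 = 6.3% → the Platform team
P2: the Platform team 35/45 = 77.8%, the Product team 34/38 = 89.5% → the Product team
Overall: the Platform team 87/313 = 27.8%, the Product team 68/574 = 11.8% → the Platform team
(Neither sweeps every ticket group, but the Platform team has the higher pooled rate.)

the Platform team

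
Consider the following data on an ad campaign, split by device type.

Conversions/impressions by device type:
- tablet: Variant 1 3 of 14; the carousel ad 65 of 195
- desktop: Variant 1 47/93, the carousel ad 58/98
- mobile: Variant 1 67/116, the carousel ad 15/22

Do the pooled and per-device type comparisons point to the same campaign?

No

Tablet: Variant 1 3/14 = 21.4%, the carousel ad 65/195 = 33.3% → the carousel ad
Desktop: Variant 1 47/93 = 50.5%, the carousel ad 58/98 = 59.2% → the carousel ad
Mobile: Variant 1 67/116 = 57.8%, the carousel ad 15/22 = 68.2% → the carousel ad
Overall: Variant 1 117/223 = 52.5%, the carousel ad 138/315 = 43.8% → Variant 1
The carousel ad wins each device group but Variant 1 wins overall — the comparison reverses. The carousel ad's impressions skew toward tablet, which has a lower base rate.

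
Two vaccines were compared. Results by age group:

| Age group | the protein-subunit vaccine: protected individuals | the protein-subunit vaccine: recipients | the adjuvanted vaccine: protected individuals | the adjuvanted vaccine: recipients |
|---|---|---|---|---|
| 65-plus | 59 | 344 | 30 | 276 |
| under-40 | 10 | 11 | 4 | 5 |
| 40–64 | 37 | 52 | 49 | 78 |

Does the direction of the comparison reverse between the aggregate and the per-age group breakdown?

65-plus: the protein-subunit vaccine 59/344 = 17.2%, the adjuvanted vaccine 30/276 = 10.9% → the protein-subunit vaccine
Under-40: the protein-subunit vaccine 10/11 = 90.9%, the adjuvanted vaccine 4/5 = 80.0% → the protein-subunit vaccine
40–64: the protein-subunit vaccine 37/52 = 71.2%, the adjuvanted vaccine 49/78 = 62.8% → the protein-subunit vaccine
Overall: the protein-subunit vaccine 106/407 = 26.0%, the adjuvanted vaccine 83/359 = 23.1% → the protein-subunit vaccine
The protein-subunit vaccine wins overall and in every age group — no reversal.

No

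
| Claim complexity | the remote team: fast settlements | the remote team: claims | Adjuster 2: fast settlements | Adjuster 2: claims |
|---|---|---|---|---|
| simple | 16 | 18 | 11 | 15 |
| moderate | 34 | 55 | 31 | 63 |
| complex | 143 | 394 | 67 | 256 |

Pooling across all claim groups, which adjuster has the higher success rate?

the remote team

Simple: the remote team 16/18 = 88.9%, Adjuster 2 11/15 = 73.3% → the remote team
Moderate: the remote team 34/55 = 61.8%, Adjuster 2 31/63 = 49.2% → the remote team
Complex: the remote team 143/394 = 36.3%, Adjuster 2 67/256 = 26.2% → the remote team
Overall: the remote team 193/467 = 41.3%, Adjuster 2 109/334 = 32.6% → the remote team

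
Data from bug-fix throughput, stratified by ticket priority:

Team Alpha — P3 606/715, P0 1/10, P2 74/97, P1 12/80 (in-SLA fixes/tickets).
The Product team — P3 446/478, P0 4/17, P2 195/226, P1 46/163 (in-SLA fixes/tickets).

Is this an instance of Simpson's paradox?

No

P3: Team Alpha 606/715 = 84.8%, the Product team 446/478 = 93.3% → the Product team
P0: Team Alpha 1/10 = 10.0%, the Product team 4/17 = 23.5% → the Product team
P2: Team Alpha 74/97 = 76.3%, the Product team 195/226 = 86.3% → the Product team
P1: Team Alpha 12/80 = 15.0%, the Product team 46/163 = 28.2% → the Product team
Overall: Team Alpha 693/902 = 76.8%, the Product team 691/884 = 78.2% → the Product team
The Product team wins overall and in every ticket group — no reversal.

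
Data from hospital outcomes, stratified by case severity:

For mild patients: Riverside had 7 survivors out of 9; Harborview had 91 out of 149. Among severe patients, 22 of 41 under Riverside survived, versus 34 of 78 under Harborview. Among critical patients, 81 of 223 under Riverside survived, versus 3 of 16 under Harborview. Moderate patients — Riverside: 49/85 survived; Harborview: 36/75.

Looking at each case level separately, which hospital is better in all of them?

Riverside

Mild: Riverside 7/9 = 77.8%, Harborview 91/149 = 61.1% → Riverside
Severe: Riverside 22/41 = 53.7%, Harborview 34/78 = 43.6% → Riverside
Critical: Riverside 81/223 = 36.3%, Harborview 3/16 = 18.8% → Riverside
Moderate: Riverside 49/85 = 57.6%, Harborview 36/75 = 48.0% → Riverside
Riverside has the higher rate in all 4 groups.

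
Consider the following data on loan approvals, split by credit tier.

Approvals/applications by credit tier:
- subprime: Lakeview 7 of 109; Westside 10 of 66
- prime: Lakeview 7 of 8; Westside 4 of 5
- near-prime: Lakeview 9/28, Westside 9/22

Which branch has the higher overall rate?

Westside

Subprime: Lakeview 7/109 = 6.4%, Westside 10/66 = 15.2% → Westside
Prime: Lakeview 7/8 = 87.5%, Westside 4/5 = 80.0% → Lakeview
Near-prime: Lakeview 9/28 = 32.1%, Westside 9/22 = 40.9% → Westside
Overall: Lakeview 23/145 = 15.9%, Westside 23/93 = 24.7% → Westside
(Neither sweeps every credit group, but Westside has the higher pooled rate.)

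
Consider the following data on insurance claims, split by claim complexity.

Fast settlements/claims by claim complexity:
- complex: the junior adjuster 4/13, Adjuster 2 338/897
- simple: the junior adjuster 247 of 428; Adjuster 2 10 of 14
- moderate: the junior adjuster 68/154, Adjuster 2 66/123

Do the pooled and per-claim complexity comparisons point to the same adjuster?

No

Complex: the junior adjuster 4/13 = 30.8%, Adjuster 2 338/897 = 37.7% → Adjuster 2
Simple: the junior adjuster 247/428 = 57.7%, Adjuster 2 10/14 = 71.4% → Adjuster 2
Moderate: the junior adjuster 68/154 = 44.2%, Adjuster 2 66/123 = 53.7% → Adjuster 2
Overall: the junior adjuster 319/595 = 53.6%, Adjuster 2 414/1034 = 40.0% → the junior adjuster
Adjuster 2 wins each claim group but the junior adjuster wins overall — the comparison reverses. Adjuster 2's claims skew toward complex, which has a lower base rate.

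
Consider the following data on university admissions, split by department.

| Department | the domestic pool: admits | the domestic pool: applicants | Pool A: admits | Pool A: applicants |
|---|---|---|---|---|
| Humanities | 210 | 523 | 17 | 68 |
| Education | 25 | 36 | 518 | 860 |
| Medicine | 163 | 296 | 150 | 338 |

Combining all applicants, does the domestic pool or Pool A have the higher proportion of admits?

Pool A

Humanities: the domestic pool 210/523 = 40.2%, Pool A 17/68 = 25.0% → the domestic pool
Education: the domestic pool 25/36 = 69.4%, Pool A 518/860 = 60.2% → the domestic pool
Medicine: the domestic pool 163/296 = 55.1%, Pool A 150/338 = 44.4% → the domestic pool
Overall: the domestic pool 398/855 = 46.5%, Pool A 685/1266 = 54.1% → Pool A
(The domestic pool wins every department group but Pool A wins overall — the domestic pool's applicants skew toward the low-rate Humanities group.)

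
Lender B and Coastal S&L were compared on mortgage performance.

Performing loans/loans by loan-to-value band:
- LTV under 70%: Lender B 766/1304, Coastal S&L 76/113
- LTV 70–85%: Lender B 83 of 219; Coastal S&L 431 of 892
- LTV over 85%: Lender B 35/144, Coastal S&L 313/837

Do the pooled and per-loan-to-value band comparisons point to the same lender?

No

LTV under 70%: Lender B 766/1304 = 58.7%, Coastal S&L 76/113 = 67.3% → Coastal S&L
LTV 70–85%: Lender B 83/219 = 37.9%, Coastal S&L 431/892 = 48.3% → Coastal S&L
LTV over 85%: Lender B 35/144 = 24.3%, Coastal S&L 313/837 = 37.4% → Coastal S&L
Overall: Lender B 884/1667 = 53.0%, Coastal S&L 820/1842 = 44.5% → Lender B
Coastal S&L wins each loan-to-value group but Lender B wins overall — the comparison reverses. Coastal S&L's loans skew toward LTV over 85%, which has a lower base rate.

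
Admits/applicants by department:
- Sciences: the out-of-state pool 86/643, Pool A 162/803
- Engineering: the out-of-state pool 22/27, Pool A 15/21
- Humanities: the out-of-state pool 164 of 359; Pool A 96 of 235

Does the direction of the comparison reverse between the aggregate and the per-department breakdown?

No

Sciences: the out-of-state pool 86/643 = 13.4%, Pool A 162/803 = 20.2% → Pool A
Engineering: the out-of-state pool 22/27 = 81.5%, Pool A 15/21 = 71.4% → the out-of-state pool
Humanities: the out-of-state pool 164/359 = 45.7%, Pool A 96/235 = 40.9% → the out-of-state pool
Overall: the out-of-state pool 272/1029 = 26.4%, Pool A 273/1059 = 25.8% → the out-of-state pool
Neither sweeps: the out-of-state pool wins 2 of 3 groups, Pool A wins 1. The out-of-state pool wins overall but not every group — no Simpson reversal.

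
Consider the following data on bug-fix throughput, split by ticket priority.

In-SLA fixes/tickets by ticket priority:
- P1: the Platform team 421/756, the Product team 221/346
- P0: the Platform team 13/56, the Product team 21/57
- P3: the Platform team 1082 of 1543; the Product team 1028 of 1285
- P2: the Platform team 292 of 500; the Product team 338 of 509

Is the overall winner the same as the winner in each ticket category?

Yes

P1: the Platform team 421/756 = 55.7%, the Product team 221/346 = 63.9% → the Product team
P0: the Platform team 13/56 = 23.2%, the Product team 21/57 = 36.8% → the Product team
P3: the Platform team 1082/1543 = 70.1%, the Product team 1028/1285 = 80.0% → the Product team
P2: the Platform team 292/500 = 58.4%, the Product team 338/509 = 66.4% → the Product team
Overall: the Platform team 1808/2855 = 63.3%, the Product team 1608/2197 = 73.2% → the Product team
The Product team wins overall and in every ticket group — no reversal.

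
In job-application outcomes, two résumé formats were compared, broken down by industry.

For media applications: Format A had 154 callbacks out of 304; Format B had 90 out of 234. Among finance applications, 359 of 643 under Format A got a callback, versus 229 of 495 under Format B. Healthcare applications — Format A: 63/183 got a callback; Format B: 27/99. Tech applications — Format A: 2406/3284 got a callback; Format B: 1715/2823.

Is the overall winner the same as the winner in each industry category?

Yes

Media: Format A 154/304 = 50.7%, Format B 90/234 = 38.5% → Format A
Finance: Format A 359/643 = 55.8%, Format B 229/495 = 46.3% → Format A
Healthcare: Format A 63/183 = 34.4%, Format B 27/99 = 27.3% → Format A
Tech: Format A 2406/3284 = 73.3%, Format B 1715/2823 = 60.8% → Format A
Overall: Format A 2982/4414 = 67.6%, Format B 2061/3651 = 56.5% → Format A
Format A wins overall and in every industry group — no reversal.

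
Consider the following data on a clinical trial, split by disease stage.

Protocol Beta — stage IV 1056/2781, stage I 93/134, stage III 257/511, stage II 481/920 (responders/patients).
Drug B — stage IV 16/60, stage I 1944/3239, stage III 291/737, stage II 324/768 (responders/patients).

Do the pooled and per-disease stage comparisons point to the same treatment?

No

Stage IV: Protocol Beta 1056/2781 = 38.0%, Drug B 16/60 = 26.7% → Protocol Beta
Stage I: Protocol Beta 93/134 = 69.4%, Drug B 1944/3239 = 60.0% → Protocol Beta
Stage III: Protocol Beta 257/511 = 50.3%, Drug B 291/737 = 39.5% → Protocol Beta
Stage II: Protocol Beta 481/920 = 52.3%, Drug B 324/768 = 42.2% → Protocol Beta
Overall: Protocol Beta 1887/4346 = 43.4%, Drug B 2575/4804 = 53.6% → Drug B
Protocol Beta wins each disease group but Drug B wins overall — the comparison reverses. Protocol Beta's patients skew toward stage IV, which has a lower base rate.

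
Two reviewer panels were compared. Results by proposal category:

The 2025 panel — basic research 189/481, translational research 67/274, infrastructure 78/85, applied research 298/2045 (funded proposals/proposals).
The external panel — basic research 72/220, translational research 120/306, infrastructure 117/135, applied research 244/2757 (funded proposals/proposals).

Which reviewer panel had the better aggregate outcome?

the 2025 panel

Basic research: the 2025 panel 189/481 = 39.3%, the external panel 72/220 = 32.7% → the 2025 panel
Translational research: the 2025 panel 67/274 = 24.5%, the external panel 120/306 = 39.2% → the external panel
Infrastructure: the 2025 panel 78/85 = 91.8%, the external panel 117/135 = 86.7% → the 2025 panel
Applied research: the 2025 panel 298/2045 = 14.6%, the external panel 244/2757 = 8.9% → the 2025 panel
Overall: the 2025 panel 632/2885 = 21.9%, the external panel 553/3418 = 16.2% → the 2025 panel
(Neither sweeps every proposal group, but the 2025 panel has the higher pooled rate.)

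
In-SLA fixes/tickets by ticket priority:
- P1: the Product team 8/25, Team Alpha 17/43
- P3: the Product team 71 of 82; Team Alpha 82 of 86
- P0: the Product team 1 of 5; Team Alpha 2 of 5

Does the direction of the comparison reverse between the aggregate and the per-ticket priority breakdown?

P1: the Product team 8/25 = 32.0%, Team Alpha 17/43 = 39.5% → Team Alpha
P3: the Product team 71/82 = 86.6%, Team Alpha 82/86 = 95.3% → Team Alpha
P0: the Product team 1/5 = 20.0%, Team Alpha 2/5 = 40.0% → Team Alpha
Overall: the Product team 80/112 = 71.4%, Team Alpha 101/134 = 75.4% → Team Alpha
Team Alpha wins overall and in every ticket group — no reversal.

No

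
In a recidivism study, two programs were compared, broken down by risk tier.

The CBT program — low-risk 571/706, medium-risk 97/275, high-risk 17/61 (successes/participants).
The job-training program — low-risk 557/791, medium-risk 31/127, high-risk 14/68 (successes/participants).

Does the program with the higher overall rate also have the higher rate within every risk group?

Low-risk: the CBT program 571/706 = 80.9%, the job-training program 557/791 = 70.4% → the CBT program
Medium-risk: the CBT program 97/275 = 35.3%, the job-training program 31/127 = 24.4% → the CBT program
High-risk: the CBT program 17/61 = 27.9%, the job-training program 14/68 = 20.6% → the CBT program
Overall: the CBT program 685/1042 = 65.7%, the job-training program 602/986 = 61.1% → the CBT program
The CBT program wins overall and in every risk group — no reversal.

Yes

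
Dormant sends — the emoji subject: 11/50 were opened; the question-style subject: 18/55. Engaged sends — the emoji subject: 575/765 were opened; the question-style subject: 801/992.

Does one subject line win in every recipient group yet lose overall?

No

Dormant: the emoji subject 11/50 = 22.0%, the question-style subject 18/55 = 32.7% → the question-style subject
Engaged: the emoji subject 575/765 = 75.2%, the question-style subject 801/992 = 80.7% → the question-style subject
Overall: the emoji subject 586/815 = 71.9%, the question-style subject 819/1047 = 78.2% → the question-style subject
The question-style subject wins overall and in every recipient group — no reversal.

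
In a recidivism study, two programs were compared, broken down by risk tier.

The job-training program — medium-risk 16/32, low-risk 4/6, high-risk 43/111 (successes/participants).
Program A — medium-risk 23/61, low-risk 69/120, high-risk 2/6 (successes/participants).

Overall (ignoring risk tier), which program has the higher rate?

Program A

Medium-risk: the job-training program 16/32 = 50.0%, Program A 23/61 = 37.7% → the job-training program
Low-risk: the job-training program 4/6 = 66.7%, Program A 69/120 = 57.5% → the job-training program
High-risk: the job-training program 43/111 = 38.7%, Program A 2/6 = 33.3% → the job-training program
Overall: the job-training program 63/149 = 42.3%, Program A 94/187 = 50.3% → Program A
(The job-training program wins every risk group but Program A wins overall — the job-training program's participants skew toward the low-rate high-risk group.)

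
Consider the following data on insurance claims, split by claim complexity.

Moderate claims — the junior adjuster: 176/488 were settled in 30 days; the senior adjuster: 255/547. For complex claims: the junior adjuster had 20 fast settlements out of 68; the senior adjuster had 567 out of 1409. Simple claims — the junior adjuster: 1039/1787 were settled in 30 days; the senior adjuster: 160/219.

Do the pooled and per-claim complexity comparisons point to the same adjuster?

No

Moderate: the junior adjuster 176/488 = 36.1%, the senior adjuster 255/547 = 46.6% → the senior adjuster
Complex: the junior adjuster 20/68 = 29.4%, the senior adjuster 567/1409 = 40.2% → the senior adjuster
Simple: the junior adjuster 1039/1787 = 58.1%, the senior adjuster 160/219 = 73.1% → the senior adjuster
Overall: the junior adjuster 1235/2343 = 52.7%, the senior adjuster 982/2175 = 45.1% → the junior adjuster
The senior adjuster wins each claim group but the junior adjuster wins overall — the comparison reverses. The senior adjuster's claims skew toward complex, which has a lower base rate.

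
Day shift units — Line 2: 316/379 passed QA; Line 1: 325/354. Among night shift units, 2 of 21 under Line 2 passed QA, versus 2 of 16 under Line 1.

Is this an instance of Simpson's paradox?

Day shift: Line 2 316/379 = 83.4%, Line 1 325/354 = 91.8% → Line 1
Night shift: Line 2 2/21 = 9.5%, Line 1 2/16 = 12.5% → Line 1
Overall: Line 2 318/400 = 79.5%, Line 1 327/370 = 88.4% → Line 1
Line 1 wins overall and in every shift group — no reversal.

No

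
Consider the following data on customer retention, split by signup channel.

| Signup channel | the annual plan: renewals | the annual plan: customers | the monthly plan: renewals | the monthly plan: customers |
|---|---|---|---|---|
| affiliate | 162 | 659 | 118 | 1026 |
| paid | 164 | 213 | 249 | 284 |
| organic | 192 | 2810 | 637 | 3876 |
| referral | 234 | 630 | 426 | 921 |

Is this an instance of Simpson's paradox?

Affiliate: the annual plan 162/659 = 24.6%, the monthly plan 118/1026 = 11.5% → the annual plan
Paid: the annual plan 164/213 = 77.0%, the monthly plan 249/284 = 87.7% → the monthly plan
Organic: the annual plan 192/2810 = 6.8%, the monthly plan 637/3876 = 16.4% → the monthly plan
Referral: the annual plan 234/630 = 37.1%, the monthly plan 426/921 = 46.3% → the monthly plan
Overall: the annual plan 752/4312 = 17.4%, the monthly plan 1430/6107 = 23.4% → the monthly plan
Neither sweeps: the annual plan wins 1 of 4 groups, the monthly plan wins 3. The monthly plan wins overall but not every group — no Simpson reversal.

No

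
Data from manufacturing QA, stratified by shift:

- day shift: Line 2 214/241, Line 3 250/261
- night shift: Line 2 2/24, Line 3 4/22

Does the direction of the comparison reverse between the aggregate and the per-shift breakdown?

No

Day shift: Line 2 214/241 = 88.8%, Line 3 250/261 = 95.8% → Line 3
Night shift: Line 2 2/24 = 8.3%, Line 3 4/22 = 18.2% → Line 3
Overall: Line 2 216/265 = 81.5%, Line 3 254/283 = 89.8% → Line 3
Line 3 wins overall and in every shift group — no reversal.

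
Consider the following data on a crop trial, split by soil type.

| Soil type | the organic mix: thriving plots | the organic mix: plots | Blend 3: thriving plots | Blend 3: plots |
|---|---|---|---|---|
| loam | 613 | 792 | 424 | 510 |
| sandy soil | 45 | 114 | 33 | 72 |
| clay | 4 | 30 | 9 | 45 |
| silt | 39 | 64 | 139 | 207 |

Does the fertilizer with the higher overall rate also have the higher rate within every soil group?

Yes

Loam: the organic mix 613/792 = 77.4%, Blend 3 424/510 = 83.1% → Blend 3
Sandy soil: the organic mix 45/114 = 39.5%, Blend 3 33/72 = 45.8% → Blend 3
Clay: the organic mix 4/30 = 13.3%, Blend 3 9/45 = 20.0% → Blend 3
Silt: the organic mix 39/64 = 60.9%, Blend 3 139/207 = 67.1% → Blend 3
Overall: the organic mix 701/1000 = 70.1%, Blend 3 605/834 = 72.5% → Blend 3
Blend 3 wins overall and in every soil group — no reversal.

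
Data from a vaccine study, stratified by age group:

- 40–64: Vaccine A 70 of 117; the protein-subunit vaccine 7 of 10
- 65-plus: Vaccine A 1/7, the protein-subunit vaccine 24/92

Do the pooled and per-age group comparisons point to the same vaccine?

40–64: Vaccine A 70/117 = 59.8%, the protein-subunit vaccine 7/10 = 70.0% → the protein-subunit vaccine
65-plus: Vaccine A 1/7 = 14.3%, the protein-subunit vaccine 24/92 = 26.1% → the protein-subunit vaccine
Overall: Vaccine A 71/124 = 57.3%, the protein-subunit vaccine 31/102 = 30.4% → Vaccine A
The protein-subunit vaccine wins each age group but Vaccine A wins overall — the comparison reverses. The protein-subunit vaccine's recipients skew toward 65-plus, which has a lower base rate.

No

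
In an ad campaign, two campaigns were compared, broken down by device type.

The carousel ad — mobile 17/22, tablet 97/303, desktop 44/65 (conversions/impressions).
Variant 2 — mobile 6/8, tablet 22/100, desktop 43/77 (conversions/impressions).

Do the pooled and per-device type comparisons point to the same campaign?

Yes

Mobile: the carousel ad 17/22 = 77.3%, Variant 2 6/8 = 75.0% → the carousel ad
Tablet: the carousel ad 97/303 = 32.0%, Variant 2 22/100 = 22.0% → the carousel ad
Desktop: the carousel ad 44/65 = 67.7%, Variant 2 43/77 = 55.8% → the carousel ad
Overall: the carousel ad 158/390 = 40.5%, Variant 2 71/185 = 38.4% → the carousel ad
The carousel ad wins overall and in every device group — no reversal.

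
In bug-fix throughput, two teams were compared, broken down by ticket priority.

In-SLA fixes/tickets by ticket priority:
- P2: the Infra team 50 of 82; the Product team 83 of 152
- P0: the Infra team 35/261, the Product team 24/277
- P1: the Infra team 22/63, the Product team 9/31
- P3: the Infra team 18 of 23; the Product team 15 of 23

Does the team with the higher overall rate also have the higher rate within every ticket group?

Yes

P2: the Infra team 50/82 = 61.0%, the Product team 83/152 = 54.6% → the Infra team
P0: the Infra team 35/261 = 13.4%, the Product team 24/277 = 8.7% → the Infra team
P1: the Infra team 22/63 = 34.9%, the Product team 9/31 = 29.0% → the Infra team
P3: the Infra team 18/23 = 78.3%, the Product team 15/23 = 65.2% → the Infra team
Overall: the Infra team 125/429 = 29.1%, the Product team 131/483 = 27.1% → the Infra team
The Infra team wins overall and in every ticket group — no reversal.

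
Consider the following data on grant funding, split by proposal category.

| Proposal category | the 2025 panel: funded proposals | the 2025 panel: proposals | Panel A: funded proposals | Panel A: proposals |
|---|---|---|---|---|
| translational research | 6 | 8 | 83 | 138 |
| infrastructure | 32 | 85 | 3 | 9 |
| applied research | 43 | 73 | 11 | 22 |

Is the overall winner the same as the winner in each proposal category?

No

Translational research: the 2025 panel 6/8 = 75.0%, Panel A 83/138 = 60.1% → the 2025 panel
Infrastructure: the 2025 panel 32/85 = 37.6%, Panel A 3/9 = 33.3% → the 2025 panel
Applied research: the 2025 panel 43/73 = 58.9%, Panel A 11/22 = 50.0% → the 2025 panel
Overall: the 2025 panel 81/166 = 48.8%, Panel A 97/169 = 57.4% → Panel A
The 2025 panel wins each proposal group but Panel A wins overall — the comparison reverses. The 2025 panel's proposals skew toward infrastructure, which has a lower base rate.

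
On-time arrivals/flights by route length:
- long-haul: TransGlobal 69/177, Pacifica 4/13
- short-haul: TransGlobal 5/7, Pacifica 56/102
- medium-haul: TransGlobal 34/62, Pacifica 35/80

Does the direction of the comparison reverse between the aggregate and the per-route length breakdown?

Long-haul: TransGlobal 69/177 = 39.0%, Pacifica 4/13 = 30.8% → TransGlobal
Short-haul: TransGlobal 5/7 = 71.4%, Pacifica 56/102 = 54.9% → TransGlobal
Medium-haul: TransGlobal 34/62 = 54.8%, Pacifica 35/80 = 43.8% → TransGlobal
Overall: TransGlobal 108/246 = 43.9%, Pacifica 95/195 = 48.7% → Pacifica
TransGlobal wins each route group but Pacifica wins overall — the comparison reverses. TransGlobal's flights skew toward long-haul, which has a lower base rate.

Yes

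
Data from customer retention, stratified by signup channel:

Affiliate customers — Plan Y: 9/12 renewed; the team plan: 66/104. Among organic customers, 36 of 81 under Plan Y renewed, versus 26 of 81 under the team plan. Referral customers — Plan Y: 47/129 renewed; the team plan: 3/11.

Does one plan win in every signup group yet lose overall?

Affiliate: Plan Y 9/12 = 75.0%, the team plan 66/104 = 63.5% → Plan Y
Organic: Plan Y 36/81 = 44.4%, the team plan 26/81 = 32.1% → Plan Y
Referral: Plan Y 47/129 = 36.4%, the team plan 3/11 = 27.3% → Plan Y
Overall: Plan Y 92/222 = 41.4%, the team plan 95/196 = 48.5% → the team plan
Plan Y wins each signup group but the team plan wins overall — the comparison reverses. Plan Y's customers skew toward referral, which has a lower base rate.

Yes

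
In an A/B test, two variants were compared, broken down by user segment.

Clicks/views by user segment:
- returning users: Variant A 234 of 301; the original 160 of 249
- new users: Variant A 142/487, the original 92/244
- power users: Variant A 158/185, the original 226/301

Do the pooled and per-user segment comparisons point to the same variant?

No

Returning users: Variant A 234/301 = 77.7%, the original 160/249 = 64.3% → Variant A
New users: Variant A 142/487 = 29.2%, the original 92/244 = 37.7% → the original
Power users: Variant A 158/185 = 85.4%, the original 226/301 = 75.1% → Variant A
Overall: Variant A 534/973 = 54.9%, the original 478/794 = 60.2% → the original
Neither sweeps: Variant A wins 2 of 3 groups, the original wins 1. The original wins overall but not every group — no Simpson reversal.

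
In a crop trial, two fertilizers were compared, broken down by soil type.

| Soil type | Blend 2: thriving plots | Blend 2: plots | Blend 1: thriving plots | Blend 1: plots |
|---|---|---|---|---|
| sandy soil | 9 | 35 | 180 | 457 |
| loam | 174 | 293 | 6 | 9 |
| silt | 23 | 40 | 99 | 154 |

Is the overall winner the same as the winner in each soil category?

Sandy soil: Blend 2 9/35 = 25.7%, Blend 1 180/457 = 39.4% → Blend 1
Loam: Blend 2 174/293 = 59.4%, Blend 1 6/9 = 66.7% → Blend 1
Silt: Blend 2 23/40 = 57.5%, Blend 1 99/154 = 64.3% → Blend 1
Overall: Blend 2 206/368 = 56.0%, Blend 1 285/620 = 46.0% → Blend 2
Blend 1 wins each soil group but Blend 2 wins overall — the comparison reverses. Blend 1's plots skew toward sandy soil, which has a lower base rate.

No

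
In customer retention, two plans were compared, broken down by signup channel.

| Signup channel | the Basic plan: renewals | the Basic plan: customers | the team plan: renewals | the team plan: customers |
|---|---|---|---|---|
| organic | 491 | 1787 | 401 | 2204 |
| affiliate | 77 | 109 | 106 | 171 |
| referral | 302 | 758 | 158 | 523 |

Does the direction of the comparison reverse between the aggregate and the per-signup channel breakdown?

Organic: the Basic plan 491/1787 = 27.5%, the team plan 401/2204 = 18.2% → the Basic plan
Affiliate: the Basic plan 77/109 = 70.6%, the team plan 106/171 = 62.0% → the Basic plan
Referral: the Basic plan 302/758 = 39.8%, the team plan 158/523 = 30.2% → the Basic plan
Overall: the Basic plan 870/2654 = 32.8%, the team plan 665/2898 = 22.9% → the Basic plan
The Basic plan wins overall and in every signup group — no reversal.

No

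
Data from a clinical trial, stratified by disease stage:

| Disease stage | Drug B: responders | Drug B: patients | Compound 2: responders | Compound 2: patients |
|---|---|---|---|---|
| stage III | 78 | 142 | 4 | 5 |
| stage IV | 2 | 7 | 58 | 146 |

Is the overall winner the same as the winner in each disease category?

No

Stage III: Drug B 78/142 = 54.9%, Compound 2 4/5 = 80.0% → Compound 2
Stage IV: Drug B 2/7 = 28.6%, Compound 2 58/146 = 39.7% → Compound 2
Overall: Drug B 80/149 = 53.7%, Compound 2 62/151 = 41.1% → Drug B
Compound 2 wins each disease group but Drug B wins overall — the comparison reverses. Compound 2's patients skew toward stage IV, which has a lower base rate.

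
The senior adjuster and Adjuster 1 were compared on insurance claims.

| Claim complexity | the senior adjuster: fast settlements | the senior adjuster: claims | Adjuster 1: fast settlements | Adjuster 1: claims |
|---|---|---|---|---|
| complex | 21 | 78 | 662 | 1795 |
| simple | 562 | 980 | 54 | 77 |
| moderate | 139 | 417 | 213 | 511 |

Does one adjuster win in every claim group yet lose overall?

Yes

Complex: the senior adjuster 21/78 = 26.9%, Adjuster 1 662/1795 = 36.9% → Adjuster 1
Simple: the senior adjuster 562/980 = 57.3%, Adjuster 1 54/77 = 70.1% → Adjuster 1
Moderate: the senior adjuster 139/417 = 33.3%, Adjuster 1 213/511 = 41.7% → Adjuster 1
Overall: the senior adjuster 722/1475 = 48.9%, Adjuster 1 929/2383 = 39.0% → the senior adjuster
Adjuster 1 wins each claim group but the senior adjuster wins overall — the comparison reverses. Adjuster 1's claims skew toward complex, which has a lower base rate.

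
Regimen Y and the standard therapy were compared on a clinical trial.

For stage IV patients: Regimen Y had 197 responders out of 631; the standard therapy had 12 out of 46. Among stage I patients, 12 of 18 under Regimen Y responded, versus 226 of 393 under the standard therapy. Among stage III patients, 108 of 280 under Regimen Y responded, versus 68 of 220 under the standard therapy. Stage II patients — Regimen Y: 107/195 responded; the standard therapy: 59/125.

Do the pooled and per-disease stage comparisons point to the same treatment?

No

Stage IV: Regimen Y 197/631 = 31.2%, the standard therapy 12/46 = 26.1% → Regimen Y
Stage I: Regimen Y 12/18 = 66.7%, the standard therapy 226/393 = 57.5% → Regimen Y
Stage III: Regimen Y 108/280 = 38.6%, the standard therapy 68/220 = 30.9% → Regimen Y
Stage II: Regimen Y 107/195 = 54.9%, the standard therapy 59/125 = 47.2% → Regimen Y
Overall: Regimen Y 424/1124 = 37.7%, the standard therapy 365/784 = 46.6% → the standard therapy
Regimen Y wins each disease group but the standard therapy wins overall — the comparison reverses. Regimen Y's patients skew toward stage IV, which has a lower base rate.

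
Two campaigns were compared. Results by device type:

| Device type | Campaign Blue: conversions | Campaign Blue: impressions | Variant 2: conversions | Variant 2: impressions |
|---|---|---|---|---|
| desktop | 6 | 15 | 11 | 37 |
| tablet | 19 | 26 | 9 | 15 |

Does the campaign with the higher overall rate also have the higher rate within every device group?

Yes

Desktop: Campaign Blue 6/15 = 40.0%, Variant 2 11/37 = 29.7% → Campaign Blue
Tablet: Campaign Blue 19/26 = 73.1%, Variant 2 9/15 = 60.0% → Campaign Blue
Overall: Campaign Blue 25/41 = 61.0%, Variant 2 20/52 = 38.5% → Campaign Blue
Campaign Blue wins overall and in every device group — no reversal.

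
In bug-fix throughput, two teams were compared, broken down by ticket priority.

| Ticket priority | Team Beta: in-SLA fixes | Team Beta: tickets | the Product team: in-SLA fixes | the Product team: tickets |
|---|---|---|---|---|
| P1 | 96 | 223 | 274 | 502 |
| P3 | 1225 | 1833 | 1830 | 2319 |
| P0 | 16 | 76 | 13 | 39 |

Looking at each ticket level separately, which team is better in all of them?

P1: Team Beta 96/223 = 43.0%, the Product team 274/502 = 54.6% → the Product team
P3: Team Beta 1225/1833 = 66.8%, the Product team 1830/2319 = 78.9% → the Product team
P0: Team Beta 16/76 = 21.1%, the Product team 13/39 = 33.3% → the Product team
The Product team has the higher rate in all 3 groups.

the Product team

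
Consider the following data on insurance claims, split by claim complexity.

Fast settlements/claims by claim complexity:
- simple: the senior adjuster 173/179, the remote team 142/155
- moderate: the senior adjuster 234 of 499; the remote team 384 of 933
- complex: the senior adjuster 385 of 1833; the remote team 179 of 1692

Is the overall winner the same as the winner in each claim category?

Yes

Simple: the senior adjuster 173/179 = 96.6%, the remote team 142/155 = 91.6% → the senior adjuster
Moderate: the senior adjuster 234/499 = 46.9%, the remote team 384/933 = 41.2% → the senior adjuster
Complex: the senior adjuster 385/1833 = 21.0%, the remote team 179/1692 = 10.6% → the senior adjuster
Overall: the senior adjuster 792/2511 = 31.5%, the remote team 705/2780 = 25.4% → the senior adjuster
The senior adjuster wins overall and in every claim group — no reversal.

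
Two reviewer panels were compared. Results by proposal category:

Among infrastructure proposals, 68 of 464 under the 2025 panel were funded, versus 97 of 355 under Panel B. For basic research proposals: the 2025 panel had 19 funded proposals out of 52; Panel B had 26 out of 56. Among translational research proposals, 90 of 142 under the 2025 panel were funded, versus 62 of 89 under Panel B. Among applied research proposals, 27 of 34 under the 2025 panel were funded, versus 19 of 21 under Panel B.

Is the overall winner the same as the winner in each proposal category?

Yes

Infrastructure: the 2025 panel 68/464 = 14.7%, Panel B 97/355 = 27.3% → Panel B
Basic research: the 2025 panel 19/52 = 36.5%, Panel B 26/56 = 46.4% → Panel B
Translational research: the 2025 panel 90/142 = 63.4%, Panel B 62/89 = 69.7% → Panel B
Applied research: the 2025 panel 27/34 = 79.4%, Panel B 19/21 = 90.5% → Panel B
Overall: the 2025 panel 204/692 = 29.5%, Panel B 204/521 = 39.2% → Panel B
Panel B wins overall and in every proposal group — no reversal.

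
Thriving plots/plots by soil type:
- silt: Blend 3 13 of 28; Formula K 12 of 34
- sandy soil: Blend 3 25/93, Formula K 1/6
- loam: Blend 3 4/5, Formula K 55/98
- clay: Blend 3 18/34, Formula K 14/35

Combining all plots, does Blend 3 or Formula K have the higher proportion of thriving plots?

Silt: Blend 3 13/28 = 46.4%, Formula K 12/34 = 35.3% → Blend 3
Sandy soil: Blend 3 25/93 = 26.9%, Formula K 1/6 = 16.7% → Blend 3
Loam: Blend 3 4/5 = 80.0%, Formula K 55/98 = 56.1% → Blend 3
Clay: Blend 3 18/34 = 52.9%, Formula K 14/35 = 40.0% → Blend 3
Overall: Blend 3 60/160 = 37.5%, Formula K 82/173 = 47.4% → Formula K
(Blend 3 wins every soil group but Formula K wins overall — Blend 3's plots skew toward the low-rate sandy soil group.)

Formula K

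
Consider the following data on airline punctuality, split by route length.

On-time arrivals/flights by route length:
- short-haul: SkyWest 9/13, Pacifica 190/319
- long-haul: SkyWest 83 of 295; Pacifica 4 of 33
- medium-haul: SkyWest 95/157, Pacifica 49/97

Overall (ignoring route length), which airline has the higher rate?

Short-haul: SkyWest 9/13 = 69.2%, Pacifica 190/319 = 59.6% → SkyWest
Long-haul: SkyWest 83/295 = 28.1%, Pacifica 4/33 = 12.1% → SkyWest
Medium-haul: SkyWest 95/157 = 60.5%, Pacifica 49/97 = 50.5% → SkyWest
Overall: SkyWest 187/465 = 40.2%, Pacifica 243/449 = 54.1% → Pacifica
(SkyWest wins every route group but Pacifica wins overall — SkyWest's flights skew toward the low-rate long-haul group.)

Pacifica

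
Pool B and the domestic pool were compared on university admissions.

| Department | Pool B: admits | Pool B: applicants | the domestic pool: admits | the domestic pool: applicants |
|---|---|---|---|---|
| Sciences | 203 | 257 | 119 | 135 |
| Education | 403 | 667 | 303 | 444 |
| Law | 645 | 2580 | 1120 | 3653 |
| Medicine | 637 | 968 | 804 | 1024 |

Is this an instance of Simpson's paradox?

No

Sciences: Pool B 203/257 = 79.0%, the domestic pool 119/135 = 88.1% → the domestic pool
Education: Pool B 403/667 = 60.4%, the domestic pool 303/444 = 68.2% → the domestic pool
Law: Pool B 645/2580 = 25.0%, the domestic pool 1120/3653 = 30.7% → the domestic pool
Medicine: Pool B 637/968 = 65.8%, the domestic pool 804/1024 = 78.5% → the domestic pool
Overall: Pool B 1888/4472 = 42.2%, the domestic pool 2346/5256 = 44.6% → the domestic pool
The domestic pool wins overall and in every department group — no reversal.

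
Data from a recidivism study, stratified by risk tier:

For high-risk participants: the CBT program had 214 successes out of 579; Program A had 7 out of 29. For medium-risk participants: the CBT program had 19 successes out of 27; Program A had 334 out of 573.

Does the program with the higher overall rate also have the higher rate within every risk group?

No

High-risk: the CBT program 214/579 = 37.0%, Program A 7/29 = 24.1% → the CBT program
Medium-risk: the CBT program 19/27 = 70.4%, Program A 334/573 = 58.3% → the CBT program
Overall: the CBT program 233/606 = 38.4%, Program A 341/602 = 56.6% → Program A
The CBT program wins each risk group but Program A wins overall — the comparison reverses. The CBT program's participants skew toward high-risk, which has a lower base rate.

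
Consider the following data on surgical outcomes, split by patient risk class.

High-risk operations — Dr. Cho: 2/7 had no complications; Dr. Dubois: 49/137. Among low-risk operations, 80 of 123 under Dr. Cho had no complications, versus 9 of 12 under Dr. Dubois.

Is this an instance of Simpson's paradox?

High-risk: Dr. Cho 2/7 = 28.6%, Dr. Dubois 49/137 = 35.8% → Dr. Dubois
Low-risk: Dr. Cho 80/123 = 65.0%, Dr. Dubois 9/12 = 75.0% → Dr. Dubois
Overall: Dr. Cho 82/130 = 63.1%, Dr. Dubois 58/149 = 38.9% → Dr. Cho
Dr. Dubois wins each patient risk group but Dr. Cho wins overall — the comparison reverses. Dr. Dubois's operations skew toward high-risk, which has a lower base rate.

Yes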